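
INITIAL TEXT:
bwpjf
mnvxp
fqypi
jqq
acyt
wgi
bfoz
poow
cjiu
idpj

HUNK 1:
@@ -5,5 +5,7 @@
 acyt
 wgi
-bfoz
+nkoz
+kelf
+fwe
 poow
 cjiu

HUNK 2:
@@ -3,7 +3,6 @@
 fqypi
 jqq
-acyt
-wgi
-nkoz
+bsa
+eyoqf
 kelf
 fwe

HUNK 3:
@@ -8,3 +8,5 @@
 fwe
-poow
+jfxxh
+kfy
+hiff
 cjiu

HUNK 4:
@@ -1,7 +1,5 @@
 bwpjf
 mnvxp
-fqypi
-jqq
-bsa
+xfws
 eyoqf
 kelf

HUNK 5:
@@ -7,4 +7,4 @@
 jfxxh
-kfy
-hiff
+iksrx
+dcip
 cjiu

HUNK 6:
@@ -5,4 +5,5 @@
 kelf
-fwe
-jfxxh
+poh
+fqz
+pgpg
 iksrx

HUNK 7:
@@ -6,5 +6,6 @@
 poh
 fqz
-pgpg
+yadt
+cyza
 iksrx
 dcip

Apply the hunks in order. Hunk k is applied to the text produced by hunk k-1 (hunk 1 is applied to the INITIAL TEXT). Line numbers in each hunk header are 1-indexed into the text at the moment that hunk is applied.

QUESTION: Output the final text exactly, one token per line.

Hunk 1: at line 5 remove [bfoz] add [nkoz,kelf,fwe] -> 12 lines: bwpjf mnvxp fqypi jqq acyt wgi nkoz kelf fwe poow cjiu idpj
Hunk 2: at line 3 remove [acyt,wgi,nkoz] add [bsa,eyoqf] -> 11 lines: bwpjf mnvxp fqypi jqq bsa eyoqf kelf fwe poow cjiu idpj
Hunk 3: at line 8 remove [poow] add [jfxxh,kfy,hiff] -> 13 lines: bwpjf mnvxp fqypi jqq bsa eyoqf kelf fwe jfxxh kfy hiff cjiu idpj
Hunk 4: at line 1 remove [fqypi,jqq,bsa] add [xfws] -> 11 lines: bwpjf mnvxp xfws eyoqf kelf fwe jfxxh kfy hiff cjiu idpj
Hunk 5: at line 7 remove [kfy,hiff] add [iksrx,dcip] -> 11 lines: bwpjf mnvxp xfws eyoqf kelf fwe jfxxh iksrx dcip cjiu idpj
Hunk 6: at line 5 remove [fwe,jfxxh] add [poh,fqz,pgpg] -> 12 lines: bwpjf mnvxp xfws eyoqf kelf poh fqz pgpg iksrx dcip cjiu idpj
Hunk 7: at line 6 remove [pgpg] add [yadt,cyza] -> 13 lines: bwpjf mnvxp xfws eyoqf kelf poh fqz yadt cyza iksrx dcip cjiu idpj

Answer: bwpjf
mnvxp
xfws
eyoqf
kelf
poh
fqz
yadt
cyza
iksrx
dcip
cjiu
idpj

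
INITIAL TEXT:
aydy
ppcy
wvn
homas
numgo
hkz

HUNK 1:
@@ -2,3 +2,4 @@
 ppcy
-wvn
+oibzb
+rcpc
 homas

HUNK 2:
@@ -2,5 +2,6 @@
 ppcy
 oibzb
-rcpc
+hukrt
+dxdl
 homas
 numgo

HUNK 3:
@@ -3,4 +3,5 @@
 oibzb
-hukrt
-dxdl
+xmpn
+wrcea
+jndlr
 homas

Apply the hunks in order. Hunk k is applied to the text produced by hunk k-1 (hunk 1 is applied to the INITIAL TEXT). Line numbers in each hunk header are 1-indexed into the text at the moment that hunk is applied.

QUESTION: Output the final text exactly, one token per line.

Answer: aydy
ppcy
oibzb
xmpn
wrcea
jndlr
homas
numgo
hkz

Derivation:
Hunk 1: at line 2 remove [wvn] add [oibzb,rcpc] -> 7 lines: aydy ppcy oibzb rcpc homas numgo hkz
Hunk 2: at line 2 remove [rcpc] add [hukrt,dxdl] -> 8 lines: aydy ppcy oibzb hukrt dxdl homas numgo hkz
Hunk 3: at line 3 remove [hukrt,dxdl] add [xmpn,wrcea,jndlr] -> 9 lines: aydy ppcy oibzb xmpn wrcea jndlr homas numgo hkz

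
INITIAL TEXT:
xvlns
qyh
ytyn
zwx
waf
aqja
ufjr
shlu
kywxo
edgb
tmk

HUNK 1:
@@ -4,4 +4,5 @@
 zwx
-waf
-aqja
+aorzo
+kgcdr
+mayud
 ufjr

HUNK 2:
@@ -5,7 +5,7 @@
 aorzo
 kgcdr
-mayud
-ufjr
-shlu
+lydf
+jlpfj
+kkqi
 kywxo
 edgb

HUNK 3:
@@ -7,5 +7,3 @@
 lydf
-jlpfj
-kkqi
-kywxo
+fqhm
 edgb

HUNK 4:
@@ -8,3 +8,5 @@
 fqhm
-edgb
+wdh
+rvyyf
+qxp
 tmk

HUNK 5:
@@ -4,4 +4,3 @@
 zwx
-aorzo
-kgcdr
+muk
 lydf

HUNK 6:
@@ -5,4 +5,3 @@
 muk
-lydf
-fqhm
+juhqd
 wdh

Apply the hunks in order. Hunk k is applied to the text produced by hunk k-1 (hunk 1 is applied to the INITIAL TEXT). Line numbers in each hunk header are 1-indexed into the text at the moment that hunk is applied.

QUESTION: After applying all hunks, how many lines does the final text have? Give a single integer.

Answer: 10

Derivation:
Hunk 1: at line 4 remove [waf,aqja] add [aorzo,kgcdr,mayud] -> 12 lines: xvlns qyh ytyn zwx aorzo kgcdr mayud ufjr shlu kywxo edgb tmk
Hunk 2: at line 5 remove [mayud,ufjr,shlu] add [lydf,jlpfj,kkqi] -> 12 lines: xvlns qyh ytyn zwx aorzo kgcdr lydf jlpfj kkqi kywxo edgb tmk
Hunk 3: at line 7 remove [jlpfj,kkqi,kywxo] add [fqhm] -> 10 lines: xvlns qyh ytyn zwx aorzo kgcdr lydf fqhm edgb tmk
Hunk 4: at line 8 remove [edgb] add [wdh,rvyyf,qxp] -> 12 lines: xvlns qyh ytyn zwx aorzo kgcdr lydf fqhm wdh rvyyf qxp tmk
Hunk 5: at line 4 remove [aorzo,kgcdr] add [muk] -> 11 lines: xvlns qyh ytyn zwx muk lydf fqhm wdh rvyyf qxp tmk
Hunk 6: at line 5 remove [lydf,fqhm] add [juhqd] -> 10 lines: xvlns qyh ytyn zwx muk juhqd wdh rvyyf qxp tmk
Final line count: 10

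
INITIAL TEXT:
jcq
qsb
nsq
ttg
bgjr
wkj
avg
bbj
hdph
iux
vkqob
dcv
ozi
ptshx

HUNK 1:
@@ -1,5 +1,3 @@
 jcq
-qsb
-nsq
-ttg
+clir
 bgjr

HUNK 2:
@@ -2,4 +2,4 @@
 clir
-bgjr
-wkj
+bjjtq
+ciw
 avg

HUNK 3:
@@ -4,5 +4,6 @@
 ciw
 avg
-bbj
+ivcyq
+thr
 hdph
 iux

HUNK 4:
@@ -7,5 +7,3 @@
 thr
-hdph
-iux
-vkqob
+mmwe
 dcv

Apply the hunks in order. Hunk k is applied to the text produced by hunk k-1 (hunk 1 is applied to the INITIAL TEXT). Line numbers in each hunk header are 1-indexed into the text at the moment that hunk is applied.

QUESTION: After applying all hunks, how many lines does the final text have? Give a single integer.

Answer: 11

Derivation:
Hunk 1: at line 1 remove [qsb,nsq,ttg] add [clir] -> 12 lines: jcq clir bgjr wkj avg bbj hdph iux vkqob dcv ozi ptshx
Hunk 2: at line 2 remove [bgjr,wkj] add [bjjtq,ciw] -> 12 lines: jcq clir bjjtq ciw avg bbj hdph iux vkqob dcv ozi ptshx
Hunk 3: at line 4 remove [bbj] add [ivcyq,thr] -> 13 lines: jcq clir bjjtq ciw avg ivcyq thr hdph iux vkqob dcv ozi ptshx
Hunk 4: at line 7 remove [hdph,iux,vkqob] add [mmwe] -> 11 lines: jcq clir bjjtq ciw avg ivcyq thr mmwe dcv ozi ptshx
Final line count: 11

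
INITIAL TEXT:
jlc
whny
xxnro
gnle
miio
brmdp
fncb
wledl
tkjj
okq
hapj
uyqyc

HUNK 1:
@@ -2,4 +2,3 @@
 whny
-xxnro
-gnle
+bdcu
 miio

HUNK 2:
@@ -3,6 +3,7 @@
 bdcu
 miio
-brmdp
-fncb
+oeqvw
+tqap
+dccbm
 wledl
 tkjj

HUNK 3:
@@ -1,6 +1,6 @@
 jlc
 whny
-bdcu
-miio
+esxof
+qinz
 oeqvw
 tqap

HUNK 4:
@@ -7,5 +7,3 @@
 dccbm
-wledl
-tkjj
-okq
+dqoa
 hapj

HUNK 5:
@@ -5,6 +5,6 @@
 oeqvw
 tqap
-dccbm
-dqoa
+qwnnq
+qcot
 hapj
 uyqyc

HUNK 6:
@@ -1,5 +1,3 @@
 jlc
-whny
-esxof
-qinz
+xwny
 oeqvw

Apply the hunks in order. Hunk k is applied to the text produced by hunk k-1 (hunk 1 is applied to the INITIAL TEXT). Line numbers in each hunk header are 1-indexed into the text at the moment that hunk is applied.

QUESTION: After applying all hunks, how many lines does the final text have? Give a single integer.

Answer: 8

Derivation:
Hunk 1: at line 2 remove [xxnro,gnle] add [bdcu] -> 11 lines: jlc whny bdcu miio brmdp fncb wledl tkjj okq hapj uyqyc
Hunk 2: at line 3 remove [brmdp,fncb] add [oeqvw,tqap,dccbm] -> 12 lines: jlc whny bdcu miio oeqvw tqap dccbm wledl tkjj okq hapj uyqyc
Hunk 3: at line 1 remove [bdcu,miio] add [esxof,qinz] -> 12 lines: jlc whny esxof qinz oeqvw tqap dccbm wledl tkjj okq hapj uyqyc
Hunk 4: at line 7 remove [wledl,tkjj,okq] add [dqoa] -> 10 lines: jlc whny esxof qinz oeqvw tqap dccbm dqoa hapj uyqyc
Hunk 5: at line 5 remove [dccbm,dqoa] add [qwnnq,qcot] -> 10 lines: jlc whny esxof qinz oeqvw tqap qwnnq qcot hapj uyqyc
Hunk 6: at line 1 remove [whny,esxof,qinz] add [xwny] -> 8 lines: jlc xwny oeqvw tqap qwnnq qcot hapj uyqyc
Final line count: 8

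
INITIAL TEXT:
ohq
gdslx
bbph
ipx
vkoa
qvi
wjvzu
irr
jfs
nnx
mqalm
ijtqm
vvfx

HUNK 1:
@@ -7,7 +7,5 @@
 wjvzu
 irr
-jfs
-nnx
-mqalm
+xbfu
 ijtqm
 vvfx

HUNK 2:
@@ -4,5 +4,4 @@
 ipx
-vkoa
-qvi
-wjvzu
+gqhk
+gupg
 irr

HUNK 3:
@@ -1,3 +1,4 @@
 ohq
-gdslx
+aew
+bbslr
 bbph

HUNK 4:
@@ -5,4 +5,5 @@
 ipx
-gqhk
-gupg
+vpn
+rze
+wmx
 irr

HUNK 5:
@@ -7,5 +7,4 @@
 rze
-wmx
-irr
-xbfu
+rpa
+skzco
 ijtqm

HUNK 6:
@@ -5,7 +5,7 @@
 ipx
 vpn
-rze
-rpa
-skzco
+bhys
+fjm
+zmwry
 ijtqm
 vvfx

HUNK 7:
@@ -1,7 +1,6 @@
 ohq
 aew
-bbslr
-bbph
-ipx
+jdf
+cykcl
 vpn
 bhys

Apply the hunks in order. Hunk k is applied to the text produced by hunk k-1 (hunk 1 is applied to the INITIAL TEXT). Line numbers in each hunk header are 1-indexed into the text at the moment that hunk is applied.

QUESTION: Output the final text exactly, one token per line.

Hunk 1: at line 7 remove [jfs,nnx,mqalm] add [xbfu] -> 11 lines: ohq gdslx bbph ipx vkoa qvi wjvzu irr xbfu ijtqm vvfx
Hunk 2: at line 4 remove [vkoa,qvi,wjvzu] add [gqhk,gupg] -> 10 lines: ohq gdslx bbph ipx gqhk gupg irr xbfu ijtqm vvfx
Hunk 3: at line 1 remove [gdslx] add [aew,bbslr] -> 11 lines: ohq aew bbslr bbph ipx gqhk gupg irr xbfu ijtqm vvfx
Hunk 4: at line 5 remove [gqhk,gupg] add [vpn,rze,wmx] -> 12 lines: ohq aew bbslr bbph ipx vpn rze wmx irr xbfu ijtqm vvfx
Hunk 5: at line 7 remove [wmx,irr,xbfu] add [rpa,skzco] -> 11 lines: ohq aew bbslr bbph ipx vpn rze rpa skzco ijtqm vvfx
Hunk 6: at line 5 remove [rze,rpa,skzco] add [bhys,fjm,zmwry] -> 11 lines: ohq aew bbslr bbph ipx vpn bhys fjm zmwry ijtqm vvfx
Hunk 7: at line 1 remove [bbslr,bbph,ipx] add [jdf,cykcl] -> 10 lines: ohq aew jdf cykcl vpn bhys fjm zmwry ijtqm vvfx

Answer: ohq
aew
jdf
cykcl
vpn
bhys
fjm
zmwry
ijtqm
vvfx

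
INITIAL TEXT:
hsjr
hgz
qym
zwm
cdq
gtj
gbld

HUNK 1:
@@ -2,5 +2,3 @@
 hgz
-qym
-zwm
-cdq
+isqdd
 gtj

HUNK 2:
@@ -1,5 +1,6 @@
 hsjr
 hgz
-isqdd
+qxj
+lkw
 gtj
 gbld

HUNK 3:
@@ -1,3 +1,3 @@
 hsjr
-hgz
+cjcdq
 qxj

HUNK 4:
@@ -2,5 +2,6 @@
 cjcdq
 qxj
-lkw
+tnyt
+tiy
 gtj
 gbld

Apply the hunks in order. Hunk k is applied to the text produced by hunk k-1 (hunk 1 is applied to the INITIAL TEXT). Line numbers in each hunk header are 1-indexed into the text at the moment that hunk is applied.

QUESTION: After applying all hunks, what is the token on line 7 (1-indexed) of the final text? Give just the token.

Answer: gbld

Derivation:
Hunk 1: at line 2 remove [qym,zwm,cdq] add [isqdd] -> 5 lines: hsjr hgz isqdd gtj gbld
Hunk 2: at line 1 remove [isqdd] add [qxj,lkw] -> 6 lines: hsjr hgz qxj lkw gtj gbld
Hunk 3: at line 1 remove [hgz] add [cjcdq] -> 6 lines: hsjr cjcdq qxj lkw gtj gbld
Hunk 4: at line 2 remove [lkw] add [tnyt,tiy] -> 7 lines: hsjr cjcdq qxj tnyt tiy gtj gbld
Final line 7: gbld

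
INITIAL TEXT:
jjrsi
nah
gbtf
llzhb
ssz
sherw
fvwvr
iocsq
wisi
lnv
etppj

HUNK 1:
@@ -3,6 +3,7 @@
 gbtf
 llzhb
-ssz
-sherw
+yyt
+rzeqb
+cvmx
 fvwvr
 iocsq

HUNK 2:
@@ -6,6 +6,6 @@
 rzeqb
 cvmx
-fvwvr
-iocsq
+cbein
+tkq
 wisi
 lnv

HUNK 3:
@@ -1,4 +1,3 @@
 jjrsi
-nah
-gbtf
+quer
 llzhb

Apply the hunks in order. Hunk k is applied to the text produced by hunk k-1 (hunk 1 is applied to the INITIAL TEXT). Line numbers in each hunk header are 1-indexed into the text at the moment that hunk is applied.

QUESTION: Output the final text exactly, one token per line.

Hunk 1: at line 3 remove [ssz,sherw] add [yyt,rzeqb,cvmx] -> 12 lines: jjrsi nah gbtf llzhb yyt rzeqb cvmx fvwvr iocsq wisi lnv etppj
Hunk 2: at line 6 remove [fvwvr,iocsq] add [cbein,tkq] -> 12 lines: jjrsi nah gbtf llzhb yyt rzeqb cvmx cbein tkq wisi lnv etppj
Hunk 3: at line 1 remove [nah,gbtf] add [quer] -> 11 lines: jjrsi quer llzhb yyt rzeqb cvmx cbein tkq wisi lnv etppj

Answer: jjrsi
quer
llzhb
yyt
rzeqb
cvmx
cbein
tkq
wisi
lnv
etppj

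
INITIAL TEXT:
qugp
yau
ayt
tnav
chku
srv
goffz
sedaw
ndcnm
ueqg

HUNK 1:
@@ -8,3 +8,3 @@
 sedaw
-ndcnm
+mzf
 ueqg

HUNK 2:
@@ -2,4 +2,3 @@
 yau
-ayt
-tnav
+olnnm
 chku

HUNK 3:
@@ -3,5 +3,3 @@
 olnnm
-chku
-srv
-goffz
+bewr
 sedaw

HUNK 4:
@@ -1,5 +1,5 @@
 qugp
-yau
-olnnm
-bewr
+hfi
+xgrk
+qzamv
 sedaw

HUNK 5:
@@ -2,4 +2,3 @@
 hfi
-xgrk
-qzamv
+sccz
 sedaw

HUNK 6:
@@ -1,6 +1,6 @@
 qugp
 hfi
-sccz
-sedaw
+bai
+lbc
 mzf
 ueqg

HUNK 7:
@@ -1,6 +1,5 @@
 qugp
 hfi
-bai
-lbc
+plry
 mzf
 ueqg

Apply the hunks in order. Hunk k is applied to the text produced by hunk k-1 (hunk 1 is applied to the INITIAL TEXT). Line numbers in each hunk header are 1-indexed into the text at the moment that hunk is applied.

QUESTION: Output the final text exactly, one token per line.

Answer: qugp
hfi
plry
mzf
ueqg

Derivation:
Hunk 1: at line 8 remove [ndcnm] add [mzf] -> 10 lines: qugp yau ayt tnav chku srv goffz sedaw mzf ueqg
Hunk 2: at line 2 remove [ayt,tnav] add [olnnm] -> 9 lines: qugp yau olnnm chku srv goffz sedaw mzf ueqg
Hunk 3: at line 3 remove [chku,srv,goffz] add [bewr] -> 7 lines: qugp yau olnnm bewr sedaw mzf ueqg
Hunk 4: at line 1 remove [yau,olnnm,bewr] add [hfi,xgrk,qzamv] -> 7 lines: qugp hfi xgrk qzamv sedaw mzf ueqg
Hunk 5: at line 2 remove [xgrk,qzamv] add [sccz] -> 6 lines: qugp hfi sccz sedaw mzf ueqg
Hunk 6: at line 1 remove [sccz,sedaw] add [bai,lbc] -> 6 lines: qugp hfi bai lbc mzf ueqg
Hunk 7: at line 1 remove [bai,lbc] add [plry] -> 5 lines: qugp hfi plry mzf ueqg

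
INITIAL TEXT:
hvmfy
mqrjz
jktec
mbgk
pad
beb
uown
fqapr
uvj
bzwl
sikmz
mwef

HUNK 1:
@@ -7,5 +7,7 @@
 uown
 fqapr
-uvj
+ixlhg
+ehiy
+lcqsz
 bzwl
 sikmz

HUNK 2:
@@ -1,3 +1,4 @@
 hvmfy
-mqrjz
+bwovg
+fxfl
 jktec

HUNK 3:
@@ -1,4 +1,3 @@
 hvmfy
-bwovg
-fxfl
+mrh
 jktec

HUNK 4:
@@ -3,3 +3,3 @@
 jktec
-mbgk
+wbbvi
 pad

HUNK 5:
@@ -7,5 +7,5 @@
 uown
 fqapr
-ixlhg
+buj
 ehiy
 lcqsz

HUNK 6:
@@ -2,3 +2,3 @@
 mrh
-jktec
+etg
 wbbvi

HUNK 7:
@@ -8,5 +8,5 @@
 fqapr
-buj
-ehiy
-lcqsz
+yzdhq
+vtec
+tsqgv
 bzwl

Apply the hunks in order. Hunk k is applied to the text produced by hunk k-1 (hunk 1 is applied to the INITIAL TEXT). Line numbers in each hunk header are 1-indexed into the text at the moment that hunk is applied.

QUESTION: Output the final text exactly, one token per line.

Hunk 1: at line 7 remove [uvj] add [ixlhg,ehiy,lcqsz] -> 14 lines: hvmfy mqrjz jktec mbgk pad beb uown fqapr ixlhg ehiy lcqsz bzwl sikmz mwef
Hunk 2: at line 1 remove [mqrjz] add [bwovg,fxfl] -> 15 lines: hvmfy bwovg fxfl jktec mbgk pad beb uown fqapr ixlhg ehiy lcqsz bzwl sikmz mwef
Hunk 3: at line 1 remove [bwovg,fxfl] add [mrh] -> 14 lines: hvmfy mrh jktec mbgk pad beb uown fqapr ixlhg ehiy lcqsz bzwl sikmz mwef
Hunk 4: at line 3 remove [mbgk] add [wbbvi] -> 14 lines: hvmfy mrh jktec wbbvi pad beb uown fqapr ixlhg ehiy lcqsz bzwl sikmz mwef
Hunk 5: at line 7 remove [ixlhg] add [buj] -> 14 lines: hvmfy mrh jktec wbbvi pad beb uown fqapr buj ehiy lcqsz bzwl sikmz mwef
Hunk 6: at line 2 remove [jktec] add [etg] -> 14 lines: hvmfy mrh etg wbbvi pad beb uown fqapr buj ehiy lcqsz bzwl sikmz mwef
Hunk 7: at line 8 remove [buj,ehiy,lcqsz] add [yzdhq,vtec,tsqgv] -> 14 lines: hvmfy mrh etg wbbvi pad beb uown fqapr yzdhq vtec tsqgv bzwl sikmz mwef

Answer: hvmfy
mrh
etg
wbbvi
pad
beb
uown
fqapr
yzdhq
vtec
tsqgv
bzwl
sikmz
mwef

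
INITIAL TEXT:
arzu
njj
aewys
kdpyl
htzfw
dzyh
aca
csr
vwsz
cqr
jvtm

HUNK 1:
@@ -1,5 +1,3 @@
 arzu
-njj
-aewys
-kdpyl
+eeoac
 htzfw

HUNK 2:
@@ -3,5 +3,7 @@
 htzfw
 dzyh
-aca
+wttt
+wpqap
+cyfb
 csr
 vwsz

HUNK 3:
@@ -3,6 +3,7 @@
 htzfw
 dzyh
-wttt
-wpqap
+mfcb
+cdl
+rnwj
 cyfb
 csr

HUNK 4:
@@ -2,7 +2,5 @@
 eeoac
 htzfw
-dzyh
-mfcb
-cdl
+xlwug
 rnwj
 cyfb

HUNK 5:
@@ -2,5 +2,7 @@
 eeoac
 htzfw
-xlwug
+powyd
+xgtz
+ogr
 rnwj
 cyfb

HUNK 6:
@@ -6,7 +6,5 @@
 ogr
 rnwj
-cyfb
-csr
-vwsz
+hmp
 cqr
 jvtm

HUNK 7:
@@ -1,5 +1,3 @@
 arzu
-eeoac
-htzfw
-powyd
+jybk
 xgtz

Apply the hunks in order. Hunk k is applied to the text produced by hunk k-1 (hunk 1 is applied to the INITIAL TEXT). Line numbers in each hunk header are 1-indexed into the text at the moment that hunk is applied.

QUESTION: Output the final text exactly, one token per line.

Answer: arzu
jybk
xgtz
ogr
rnwj
hmp
cqr
jvtm

Derivation:
Hunk 1: at line 1 remove [njj,aewys,kdpyl] add [eeoac] -> 9 lines: arzu eeoac htzfw dzyh aca csr vwsz cqr jvtm
Hunk 2: at line 3 remove [aca] add [wttt,wpqap,cyfb] -> 11 lines: arzu eeoac htzfw dzyh wttt wpqap cyfb csr vwsz cqr jvtm
Hunk 3: at line 3 remove [wttt,wpqap] add [mfcb,cdl,rnwj] -> 12 lines: arzu eeoac htzfw dzyh mfcb cdl rnwj cyfb csr vwsz cqr jvtm
Hunk 4: at line 2 remove [dzyh,mfcb,cdl] add [xlwug] -> 10 lines: arzu eeoac htzfw xlwug rnwj cyfb csr vwsz cqr jvtm
Hunk 5: at line 2 remove [xlwug] add [powyd,xgtz,ogr] -> 12 lines: arzu eeoac htzfw powyd xgtz ogr rnwj cyfb csr vwsz cqr jvtm
Hunk 6: at line 6 remove [cyfb,csr,vwsz] add [hmp] -> 10 lines: arzu eeoac htzfw powyd xgtz ogr rnwj hmp cqr jvtm
Hunk 7: at line 1 remove [eeoac,htzfw,powyd] add [jybk] -> 8 lines: arzu jybk xgtz ogr rnwj hmp cqr jvtm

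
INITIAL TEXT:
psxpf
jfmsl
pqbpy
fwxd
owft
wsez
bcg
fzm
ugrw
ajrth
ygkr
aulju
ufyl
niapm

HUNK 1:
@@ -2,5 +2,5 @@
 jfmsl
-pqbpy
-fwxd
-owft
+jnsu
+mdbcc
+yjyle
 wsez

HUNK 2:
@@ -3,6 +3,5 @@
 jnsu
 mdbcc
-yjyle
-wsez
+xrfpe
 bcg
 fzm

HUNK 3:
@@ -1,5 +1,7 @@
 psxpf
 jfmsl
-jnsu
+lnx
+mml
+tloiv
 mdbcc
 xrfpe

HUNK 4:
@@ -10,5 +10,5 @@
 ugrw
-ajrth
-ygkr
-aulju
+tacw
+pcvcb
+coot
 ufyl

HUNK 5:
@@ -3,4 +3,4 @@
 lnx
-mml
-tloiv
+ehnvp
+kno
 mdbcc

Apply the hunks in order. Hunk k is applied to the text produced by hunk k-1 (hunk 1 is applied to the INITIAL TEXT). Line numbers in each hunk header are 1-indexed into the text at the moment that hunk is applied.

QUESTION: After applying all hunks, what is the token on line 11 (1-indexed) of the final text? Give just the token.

Hunk 1: at line 2 remove [pqbpy,fwxd,owft] add [jnsu,mdbcc,yjyle] -> 14 lines: psxpf jfmsl jnsu mdbcc yjyle wsez bcg fzm ugrw ajrth ygkr aulju ufyl niapm
Hunk 2: at line 3 remove [yjyle,wsez] add [xrfpe] -> 13 lines: psxpf jfmsl jnsu mdbcc xrfpe bcg fzm ugrw ajrth ygkr aulju ufyl niapm
Hunk 3: at line 1 remove [jnsu] add [lnx,mml,tloiv] -> 15 lines: psxpf jfmsl lnx mml tloiv mdbcc xrfpe bcg fzm ugrw ajrth ygkr aulju ufyl niapm
Hunk 4: at line 10 remove [ajrth,ygkr,aulju] add [tacw,pcvcb,coot] -> 15 lines: psxpf jfmsl lnx mml tloiv mdbcc xrfpe bcg fzm ugrw tacw pcvcb coot ufyl niapm
Hunk 5: at line 3 remove [mml,tloiv] add [ehnvp,kno] -> 15 lines: psxpf jfmsl lnx ehnvp kno mdbcc xrfpe bcg fzm ugrw tacw pcvcb coot ufyl niapm
Final line 11: tacw

Answer: tacw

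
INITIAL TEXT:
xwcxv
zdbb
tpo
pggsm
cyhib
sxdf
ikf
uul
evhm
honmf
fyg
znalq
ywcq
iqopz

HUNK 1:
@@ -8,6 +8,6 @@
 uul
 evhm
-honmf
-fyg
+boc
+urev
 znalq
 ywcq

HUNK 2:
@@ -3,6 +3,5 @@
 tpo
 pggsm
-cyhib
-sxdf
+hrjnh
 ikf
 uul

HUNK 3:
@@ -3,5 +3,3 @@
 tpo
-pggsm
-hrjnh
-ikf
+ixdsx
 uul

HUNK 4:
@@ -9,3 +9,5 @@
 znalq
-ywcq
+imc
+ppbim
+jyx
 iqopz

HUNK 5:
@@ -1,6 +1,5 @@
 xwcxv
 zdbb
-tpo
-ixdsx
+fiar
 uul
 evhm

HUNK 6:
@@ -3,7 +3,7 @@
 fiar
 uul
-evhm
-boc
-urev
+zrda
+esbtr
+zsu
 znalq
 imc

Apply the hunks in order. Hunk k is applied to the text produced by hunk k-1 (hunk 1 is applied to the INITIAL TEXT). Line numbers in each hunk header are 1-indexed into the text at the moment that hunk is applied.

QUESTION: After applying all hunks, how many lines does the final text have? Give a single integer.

Answer: 12

Derivation:
Hunk 1: at line 8 remove [honmf,fyg] add [boc,urev] -> 14 lines: xwcxv zdbb tpo pggsm cyhib sxdf ikf uul evhm boc urev znalq ywcq iqopz
Hunk 2: at line 3 remove [cyhib,sxdf] add [hrjnh] -> 13 lines: xwcxv zdbb tpo pggsm hrjnh ikf uul evhm boc urev znalq ywcq iqopz
Hunk 3: at line 3 remove [pggsm,hrjnh,ikf] add [ixdsx] -> 11 lines: xwcxv zdbb tpo ixdsx uul evhm boc urev znalq ywcq iqopz
Hunk 4: at line 9 remove [ywcq] add [imc,ppbim,jyx] -> 13 lines: xwcxv zdbb tpo ixdsx uul evhm boc urev znalq imc ppbim jyx iqopz
Hunk 5: at line 1 remove [tpo,ixdsx] add [fiar] -> 12 lines: xwcxv zdbb fiar uul evhm boc urev znalq imc ppbim jyx iqopz
Hunk 6: at line 3 remove [evhm,boc,urev] add [zrda,esbtr,zsu] -> 12 lines: xwcxv zdbb fiar uul zrda esbtr zsu znalq imc ppbim jyx iqopz
Final line count: 12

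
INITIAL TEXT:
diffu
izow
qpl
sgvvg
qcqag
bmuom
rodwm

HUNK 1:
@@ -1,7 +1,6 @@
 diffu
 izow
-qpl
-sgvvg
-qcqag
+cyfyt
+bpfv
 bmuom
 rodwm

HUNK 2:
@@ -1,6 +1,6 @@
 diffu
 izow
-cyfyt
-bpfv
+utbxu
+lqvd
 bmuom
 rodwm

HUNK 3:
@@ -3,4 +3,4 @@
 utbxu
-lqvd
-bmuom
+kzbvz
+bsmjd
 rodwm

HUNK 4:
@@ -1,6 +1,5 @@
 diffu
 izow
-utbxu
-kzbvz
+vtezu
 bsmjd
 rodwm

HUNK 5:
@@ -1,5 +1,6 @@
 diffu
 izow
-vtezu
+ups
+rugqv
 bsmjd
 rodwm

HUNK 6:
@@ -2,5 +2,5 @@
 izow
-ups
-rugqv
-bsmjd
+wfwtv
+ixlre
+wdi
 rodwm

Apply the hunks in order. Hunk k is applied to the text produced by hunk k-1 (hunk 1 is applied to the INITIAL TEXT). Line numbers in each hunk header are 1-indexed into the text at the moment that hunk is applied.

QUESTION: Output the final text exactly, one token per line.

Hunk 1: at line 1 remove [qpl,sgvvg,qcqag] add [cyfyt,bpfv] -> 6 lines: diffu izow cyfyt bpfv bmuom rodwm
Hunk 2: at line 1 remove [cyfyt,bpfv] add [utbxu,lqvd] -> 6 lines: diffu izow utbxu lqvd bmuom rodwm
Hunk 3: at line 3 remove [lqvd,bmuom] add [kzbvz,bsmjd] -> 6 lines: diffu izow utbxu kzbvz bsmjd rodwm
Hunk 4: at line 1 remove [utbxu,kzbvz] add [vtezu] -> 5 lines: diffu izow vtezu bsmjd rodwm
Hunk 5: at line 1 remove [vtezu] add [ups,rugqv] -> 6 lines: diffu izow ups rugqv bsmjd rodwm
Hunk 6: at line 2 remove [ups,rugqv,bsmjd] add [wfwtv,ixlre,wdi] -> 6 lines: diffu izow wfwtv ixlre wdi rodwm

Answer: diffu
izow
wfwtv
ixlre
wdi
rodwm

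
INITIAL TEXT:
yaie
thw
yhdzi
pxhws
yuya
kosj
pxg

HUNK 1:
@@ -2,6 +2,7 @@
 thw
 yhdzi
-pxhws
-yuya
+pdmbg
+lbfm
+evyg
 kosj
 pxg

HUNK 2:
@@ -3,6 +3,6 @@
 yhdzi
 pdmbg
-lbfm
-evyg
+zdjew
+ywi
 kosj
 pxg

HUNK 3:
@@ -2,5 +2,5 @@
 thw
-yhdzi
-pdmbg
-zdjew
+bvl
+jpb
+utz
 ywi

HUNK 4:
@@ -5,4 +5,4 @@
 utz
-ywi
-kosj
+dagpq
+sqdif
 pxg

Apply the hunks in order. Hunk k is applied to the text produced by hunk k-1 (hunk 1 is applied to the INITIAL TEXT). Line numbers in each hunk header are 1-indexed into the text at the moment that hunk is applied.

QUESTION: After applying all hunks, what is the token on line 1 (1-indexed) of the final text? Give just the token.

Hunk 1: at line 2 remove [pxhws,yuya] add [pdmbg,lbfm,evyg] -> 8 lines: yaie thw yhdzi pdmbg lbfm evyg kosj pxg
Hunk 2: at line 3 remove [lbfm,evyg] add [zdjew,ywi] -> 8 lines: yaie thw yhdzi pdmbg zdjew ywi kosj pxg
Hunk 3: at line 2 remove [yhdzi,pdmbg,zdjew] add [bvl,jpb,utz] -> 8 lines: yaie thw bvl jpb utz ywi kosj pxg
Hunk 4: at line 5 remove [ywi,kosj] add [dagpq,sqdif] -> 8 lines: yaie thw bvl jpb utz dagpq sqdif pxg
Final line 1: yaie

Answer: yaie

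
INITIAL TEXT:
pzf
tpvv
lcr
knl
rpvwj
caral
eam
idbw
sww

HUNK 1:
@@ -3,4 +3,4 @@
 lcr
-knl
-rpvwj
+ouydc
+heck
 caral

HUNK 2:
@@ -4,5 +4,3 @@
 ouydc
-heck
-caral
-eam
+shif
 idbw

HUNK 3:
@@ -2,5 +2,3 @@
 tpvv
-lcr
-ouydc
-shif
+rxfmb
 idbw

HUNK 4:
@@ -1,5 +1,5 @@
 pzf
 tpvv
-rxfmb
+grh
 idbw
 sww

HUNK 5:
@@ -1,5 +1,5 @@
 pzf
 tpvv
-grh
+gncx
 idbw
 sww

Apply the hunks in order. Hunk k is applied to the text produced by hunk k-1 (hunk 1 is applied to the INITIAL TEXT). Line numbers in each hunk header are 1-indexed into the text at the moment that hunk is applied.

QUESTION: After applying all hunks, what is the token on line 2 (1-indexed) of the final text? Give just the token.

Answer: tpvv

Derivation:
Hunk 1: at line 3 remove [knl,rpvwj] add [ouydc,heck] -> 9 lines: pzf tpvv lcr ouydc heck caral eam idbw sww
Hunk 2: at line 4 remove [heck,caral,eam] add [shif] -> 7 lines: pzf tpvv lcr ouydc shif idbw sww
Hunk 3: at line 2 remove [lcr,ouydc,shif] add [rxfmb] -> 5 lines: pzf tpvv rxfmb idbw sww
Hunk 4: at line 1 remove [rxfmb] add [grh] -> 5 lines: pzf tpvv grh idbw sww
Hunk 5: at line 1 remove [grh] add [gncx] -> 5 lines: pzf tpvv gncx idbw sww
Final line 2: tpvv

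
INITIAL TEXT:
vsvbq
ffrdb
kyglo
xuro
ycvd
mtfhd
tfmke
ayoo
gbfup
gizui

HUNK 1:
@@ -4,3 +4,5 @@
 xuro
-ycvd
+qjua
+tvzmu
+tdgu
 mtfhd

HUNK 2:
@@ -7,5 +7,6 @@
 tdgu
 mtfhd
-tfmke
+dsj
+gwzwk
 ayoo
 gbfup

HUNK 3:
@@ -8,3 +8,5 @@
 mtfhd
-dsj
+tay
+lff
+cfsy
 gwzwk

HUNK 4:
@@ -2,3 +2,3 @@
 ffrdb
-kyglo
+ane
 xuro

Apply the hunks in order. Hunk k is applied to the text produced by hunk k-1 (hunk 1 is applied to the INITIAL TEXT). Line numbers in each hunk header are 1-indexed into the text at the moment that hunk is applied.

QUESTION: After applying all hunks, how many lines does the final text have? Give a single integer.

Answer: 15

Derivation:
Hunk 1: at line 4 remove [ycvd] add [qjua,tvzmu,tdgu] -> 12 lines: vsvbq ffrdb kyglo xuro qjua tvzmu tdgu mtfhd tfmke ayoo gbfup gizui
Hunk 2: at line 7 remove [tfmke] add [dsj,gwzwk] -> 13 lines: vsvbq ffrdb kyglo xuro qjua tvzmu tdgu mtfhd dsj gwzwk ayoo gbfup gizui
Hunk 3: at line 8 remove [dsj] add [tay,lff,cfsy] -> 15 lines: vsvbq ffrdb kyglo xuro qjua tvzmu tdgu mtfhd tay lff cfsy gwzwk ayoo gbfup gizui
Hunk 4: at line 2 remove [kyglo] add [ane] -> 15 lines: vsvbq ffrdb ane xuro qjua tvzmu tdgu mtfhd tay lff cfsy gwzwk ayoo gbfup gizui
Final line count: 15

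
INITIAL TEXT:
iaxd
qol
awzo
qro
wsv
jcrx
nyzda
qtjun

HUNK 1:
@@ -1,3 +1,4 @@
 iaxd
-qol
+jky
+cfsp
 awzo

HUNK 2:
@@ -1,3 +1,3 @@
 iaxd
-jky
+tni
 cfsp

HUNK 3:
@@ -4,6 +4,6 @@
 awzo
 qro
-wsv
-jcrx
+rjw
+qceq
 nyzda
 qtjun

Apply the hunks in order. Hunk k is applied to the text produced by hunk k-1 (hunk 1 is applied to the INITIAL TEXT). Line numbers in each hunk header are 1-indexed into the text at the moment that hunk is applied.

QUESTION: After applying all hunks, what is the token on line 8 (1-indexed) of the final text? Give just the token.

Hunk 1: at line 1 remove [qol] add [jky,cfsp] -> 9 lines: iaxd jky cfsp awzo qro wsv jcrx nyzda qtjun
Hunk 2: at line 1 remove [jky] add [tni] -> 9 lines: iaxd tni cfsp awzo qro wsv jcrx nyzda qtjun
Hunk 3: at line 4 remove [wsv,jcrx] add [rjw,qceq] -> 9 lines: iaxd tni cfsp awzo qro rjw qceq nyzda qtjun
Final line 8: nyzda

Answer: nyzda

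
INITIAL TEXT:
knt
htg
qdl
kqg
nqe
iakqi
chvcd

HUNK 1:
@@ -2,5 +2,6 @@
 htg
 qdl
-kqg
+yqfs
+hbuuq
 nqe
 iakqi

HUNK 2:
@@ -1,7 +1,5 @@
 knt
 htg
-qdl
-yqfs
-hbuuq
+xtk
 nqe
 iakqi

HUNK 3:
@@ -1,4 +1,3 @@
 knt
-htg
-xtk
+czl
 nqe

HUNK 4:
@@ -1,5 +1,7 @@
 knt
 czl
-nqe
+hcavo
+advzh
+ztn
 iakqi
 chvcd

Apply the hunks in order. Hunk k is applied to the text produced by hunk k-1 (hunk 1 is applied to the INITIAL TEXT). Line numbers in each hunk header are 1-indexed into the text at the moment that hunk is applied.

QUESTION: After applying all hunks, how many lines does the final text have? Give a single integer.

Hunk 1: at line 2 remove [kqg] add [yqfs,hbuuq] -> 8 lines: knt htg qdl yqfs hbuuq nqe iakqi chvcd
Hunk 2: at line 1 remove [qdl,yqfs,hbuuq] add [xtk] -> 6 lines: knt htg xtk nqe iakqi chvcd
Hunk 3: at line 1 remove [htg,xtk] add [czl] -> 5 lines: knt czl nqe iakqi chvcd
Hunk 4: at line 1 remove [nqe] add [hcavo,advzh,ztn] -> 7 lines: knt czl hcavo advzh ztn iakqi chvcd
Final line count: 7

Answer: 7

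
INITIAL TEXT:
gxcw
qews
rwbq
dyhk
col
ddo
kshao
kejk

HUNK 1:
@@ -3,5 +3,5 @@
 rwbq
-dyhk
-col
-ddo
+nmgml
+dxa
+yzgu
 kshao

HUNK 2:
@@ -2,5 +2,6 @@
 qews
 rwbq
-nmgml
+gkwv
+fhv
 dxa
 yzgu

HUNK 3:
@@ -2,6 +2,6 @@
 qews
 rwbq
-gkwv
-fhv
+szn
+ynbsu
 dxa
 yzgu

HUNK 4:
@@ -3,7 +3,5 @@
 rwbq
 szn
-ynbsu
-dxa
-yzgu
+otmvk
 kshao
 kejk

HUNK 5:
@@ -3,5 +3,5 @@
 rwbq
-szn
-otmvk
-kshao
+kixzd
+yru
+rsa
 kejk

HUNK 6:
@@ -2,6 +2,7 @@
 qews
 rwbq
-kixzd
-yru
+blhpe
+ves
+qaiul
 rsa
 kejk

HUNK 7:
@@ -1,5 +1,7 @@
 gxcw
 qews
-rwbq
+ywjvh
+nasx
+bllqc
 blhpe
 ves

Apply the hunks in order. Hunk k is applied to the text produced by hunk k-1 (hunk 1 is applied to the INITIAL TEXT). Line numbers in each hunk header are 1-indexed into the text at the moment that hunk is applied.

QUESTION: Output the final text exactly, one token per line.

Answer: gxcw
qews
ywjvh
nasx
bllqc
blhpe
ves
qaiul
rsa
kejk

Derivation:
Hunk 1: at line 3 remove [dyhk,col,ddo] add [nmgml,dxa,yzgu] -> 8 lines: gxcw qews rwbq nmgml dxa yzgu kshao kejk
Hunk 2: at line 2 remove [nmgml] add [gkwv,fhv] -> 9 lines: gxcw qews rwbq gkwv fhv dxa yzgu kshao kejk
Hunk 3: at line 2 remove [gkwv,fhv] add [szn,ynbsu] -> 9 lines: gxcw qews rwbq szn ynbsu dxa yzgu kshao kejk
Hunk 4: at line 3 remove [ynbsu,dxa,yzgu] add [otmvk] -> 7 lines: gxcw qews rwbq szn otmvk kshao kejk
Hunk 5: at line 3 remove [szn,otmvk,kshao] add [kixzd,yru,rsa] -> 7 lines: gxcw qews rwbq kixzd yru rsa kejk
Hunk 6: at line 2 remove [kixzd,yru] add [blhpe,ves,qaiul] -> 8 lines: gxcw qews rwbq blhpe ves qaiul rsa kejk
Hunk 7: at line 1 remove [rwbq] add [ywjvh,nasx,bllqc] -> 10 lines: gxcw qews ywjvh nasx bllqc blhpe ves qaiul rsa kejk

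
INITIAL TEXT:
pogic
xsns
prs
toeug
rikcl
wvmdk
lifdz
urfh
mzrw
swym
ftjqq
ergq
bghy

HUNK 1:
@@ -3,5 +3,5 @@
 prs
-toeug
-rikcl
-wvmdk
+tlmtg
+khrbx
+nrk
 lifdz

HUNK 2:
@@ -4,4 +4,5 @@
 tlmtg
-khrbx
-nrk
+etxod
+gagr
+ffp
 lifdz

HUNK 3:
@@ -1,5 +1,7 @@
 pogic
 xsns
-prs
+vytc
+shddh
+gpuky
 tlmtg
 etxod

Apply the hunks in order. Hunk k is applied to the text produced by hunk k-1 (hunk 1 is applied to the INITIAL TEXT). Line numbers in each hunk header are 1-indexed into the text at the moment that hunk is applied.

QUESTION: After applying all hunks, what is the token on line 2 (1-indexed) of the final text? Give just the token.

Hunk 1: at line 3 remove [toeug,rikcl,wvmdk] add [tlmtg,khrbx,nrk] -> 13 lines: pogic xsns prs tlmtg khrbx nrk lifdz urfh mzrw swym ftjqq ergq bghy
Hunk 2: at line 4 remove [khrbx,nrk] add [etxod,gagr,ffp] -> 14 lines: pogic xsns prs tlmtg etxod gagr ffp lifdz urfh mzrw swym ftjqq ergq bghy
Hunk 3: at line 1 remove [prs] add [vytc,shddh,gpuky] -> 16 lines: pogic xsns vytc shddh gpuky tlmtg etxod gagr ffp lifdz urfh mzrw swym ftjqq ergq bghy
Final line 2: xsns

Answer: xsns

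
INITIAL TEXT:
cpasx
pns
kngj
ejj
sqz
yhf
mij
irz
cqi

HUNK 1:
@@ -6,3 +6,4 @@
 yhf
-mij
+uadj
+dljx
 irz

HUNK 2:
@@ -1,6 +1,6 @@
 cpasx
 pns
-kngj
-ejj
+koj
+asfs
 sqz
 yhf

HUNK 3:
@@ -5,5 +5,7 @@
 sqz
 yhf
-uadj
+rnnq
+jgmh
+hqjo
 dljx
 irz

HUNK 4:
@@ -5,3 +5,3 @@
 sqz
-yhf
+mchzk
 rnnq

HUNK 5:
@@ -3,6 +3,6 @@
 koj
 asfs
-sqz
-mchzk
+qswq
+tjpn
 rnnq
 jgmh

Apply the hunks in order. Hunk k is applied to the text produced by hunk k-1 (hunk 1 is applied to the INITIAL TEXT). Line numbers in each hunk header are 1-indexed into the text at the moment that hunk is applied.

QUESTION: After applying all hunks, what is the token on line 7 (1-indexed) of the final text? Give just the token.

Hunk 1: at line 6 remove [mij] add [uadj,dljx] -> 10 lines: cpasx pns kngj ejj sqz yhf uadj dljx irz cqi
Hunk 2: at line 1 remove [kngj,ejj] add [koj,asfs] -> 10 lines: cpasx pns koj asfs sqz yhf uadj dljx irz cqi
Hunk 3: at line 5 remove [uadj] add [rnnq,jgmh,hqjo] -> 12 lines: cpasx pns koj asfs sqz yhf rnnq jgmh hqjo dljx irz cqi
Hunk 4: at line 5 remove [yhf] add [mchzk] -> 12 lines: cpasx pns koj asfs sqz mchzk rnnq jgmh hqjo dljx irz cqi
Hunk 5: at line 3 remove [sqz,mchzk] add [qswq,tjpn] -> 12 lines: cpasx pns koj asfs qswq tjpn rnnq jgmh hqjo dljx irz cqi
Final line 7: rnnq

Answer: rnnq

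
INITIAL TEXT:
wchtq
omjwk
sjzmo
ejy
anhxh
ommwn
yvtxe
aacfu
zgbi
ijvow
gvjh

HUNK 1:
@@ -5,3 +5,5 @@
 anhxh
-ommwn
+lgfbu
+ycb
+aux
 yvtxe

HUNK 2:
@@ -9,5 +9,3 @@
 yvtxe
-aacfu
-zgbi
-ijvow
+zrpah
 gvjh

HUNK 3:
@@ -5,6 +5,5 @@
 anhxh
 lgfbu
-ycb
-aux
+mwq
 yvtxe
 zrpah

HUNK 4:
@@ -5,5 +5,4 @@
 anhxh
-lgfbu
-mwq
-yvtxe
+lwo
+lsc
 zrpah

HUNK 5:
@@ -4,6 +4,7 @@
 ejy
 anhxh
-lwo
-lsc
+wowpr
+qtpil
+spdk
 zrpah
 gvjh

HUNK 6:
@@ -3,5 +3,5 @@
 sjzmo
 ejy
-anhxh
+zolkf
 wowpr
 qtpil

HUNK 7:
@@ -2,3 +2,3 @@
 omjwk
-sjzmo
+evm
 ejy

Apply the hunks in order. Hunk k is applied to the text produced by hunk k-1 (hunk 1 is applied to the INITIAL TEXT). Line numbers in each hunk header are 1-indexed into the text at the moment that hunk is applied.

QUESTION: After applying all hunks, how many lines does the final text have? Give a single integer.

Answer: 10

Derivation:
Hunk 1: at line 5 remove [ommwn] add [lgfbu,ycb,aux] -> 13 lines: wchtq omjwk sjzmo ejy anhxh lgfbu ycb aux yvtxe aacfu zgbi ijvow gvjh
Hunk 2: at line 9 remove [aacfu,zgbi,ijvow] add [zrpah] -> 11 lines: wchtq omjwk sjzmo ejy anhxh lgfbu ycb aux yvtxe zrpah gvjh
Hunk 3: at line 5 remove [ycb,aux] add [mwq] -> 10 lines: wchtq omjwk sjzmo ejy anhxh lgfbu mwq yvtxe zrpah gvjh
Hunk 4: at line 5 remove [lgfbu,mwq,yvtxe] add [lwo,lsc] -> 9 lines: wchtq omjwk sjzmo ejy anhxh lwo lsc zrpah gvjh
Hunk 5: at line 4 remove [lwo,lsc] add [wowpr,qtpil,spdk] -> 10 lines: wchtq omjwk sjzmo ejy anhxh wowpr qtpil spdk zrpah gvjh
Hunk 6: at line 3 remove [anhxh] add [zolkf] -> 10 lines: wchtq omjwk sjzmo ejy zolkf wowpr qtpil spdk zrpah gvjh
Hunk 7: at line 2 remove [sjzmo] add [evm] -> 10 lines: wchtq omjwk evm ejy zolkf wowpr qtpil spdk zrpah gvjh
Final line count: 10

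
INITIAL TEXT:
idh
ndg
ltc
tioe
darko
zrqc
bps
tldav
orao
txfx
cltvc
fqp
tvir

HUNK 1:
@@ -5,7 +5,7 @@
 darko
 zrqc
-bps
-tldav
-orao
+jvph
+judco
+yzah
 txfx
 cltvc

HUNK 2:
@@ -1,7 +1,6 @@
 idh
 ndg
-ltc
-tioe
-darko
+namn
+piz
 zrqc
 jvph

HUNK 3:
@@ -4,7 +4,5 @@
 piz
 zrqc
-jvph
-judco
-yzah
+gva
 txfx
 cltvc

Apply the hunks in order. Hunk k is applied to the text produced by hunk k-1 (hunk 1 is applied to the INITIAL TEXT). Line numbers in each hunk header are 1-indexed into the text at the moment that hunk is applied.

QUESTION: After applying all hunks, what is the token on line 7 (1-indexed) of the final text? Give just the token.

Answer: txfx

Derivation:
Hunk 1: at line 5 remove [bps,tldav,orao] add [jvph,judco,yzah] -> 13 lines: idh ndg ltc tioe darko zrqc jvph judco yzah txfx cltvc fqp tvir
Hunk 2: at line 1 remove [ltc,tioe,darko] add [namn,piz] -> 12 lines: idh ndg namn piz zrqc jvph judco yzah txfx cltvc fqp tvir
Hunk 3: at line 4 remove [jvph,judco,yzah] add [gva] -> 10 lines: idh ndg namn piz zrqc gva txfx cltvc fqp tvir
Final line 7: txfx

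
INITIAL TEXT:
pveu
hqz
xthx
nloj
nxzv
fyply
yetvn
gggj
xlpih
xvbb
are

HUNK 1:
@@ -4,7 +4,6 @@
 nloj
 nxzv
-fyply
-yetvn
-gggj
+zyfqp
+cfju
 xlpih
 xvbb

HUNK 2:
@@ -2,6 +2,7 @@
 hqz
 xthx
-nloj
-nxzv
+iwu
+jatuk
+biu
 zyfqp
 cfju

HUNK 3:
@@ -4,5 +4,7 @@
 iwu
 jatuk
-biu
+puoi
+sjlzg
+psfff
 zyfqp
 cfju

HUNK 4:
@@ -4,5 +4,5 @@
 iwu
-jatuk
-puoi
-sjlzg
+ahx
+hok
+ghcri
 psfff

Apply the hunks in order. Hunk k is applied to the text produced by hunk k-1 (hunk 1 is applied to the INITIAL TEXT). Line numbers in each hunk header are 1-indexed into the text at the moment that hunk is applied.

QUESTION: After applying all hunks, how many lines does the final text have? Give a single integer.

Answer: 13

Derivation:
Hunk 1: at line 4 remove [fyply,yetvn,gggj] add [zyfqp,cfju] -> 10 lines: pveu hqz xthx nloj nxzv zyfqp cfju xlpih xvbb are
Hunk 2: at line 2 remove [nloj,nxzv] add [iwu,jatuk,biu] -> 11 lines: pveu hqz xthx iwu jatuk biu zyfqp cfju xlpih xvbb are
Hunk 3: at line 4 remove [biu] add [puoi,sjlzg,psfff] -> 13 lines: pveu hqz xthx iwu jatuk puoi sjlzg psfff zyfqp cfju xlpih xvbb are
Hunk 4: at line 4 remove [jatuk,puoi,sjlzg] add [ahx,hok,ghcri] -> 13 lines: pveu hqz xthx iwu ahx hok ghcri psfff zyfqp cfju xlpih xvbb are
Final line count: 13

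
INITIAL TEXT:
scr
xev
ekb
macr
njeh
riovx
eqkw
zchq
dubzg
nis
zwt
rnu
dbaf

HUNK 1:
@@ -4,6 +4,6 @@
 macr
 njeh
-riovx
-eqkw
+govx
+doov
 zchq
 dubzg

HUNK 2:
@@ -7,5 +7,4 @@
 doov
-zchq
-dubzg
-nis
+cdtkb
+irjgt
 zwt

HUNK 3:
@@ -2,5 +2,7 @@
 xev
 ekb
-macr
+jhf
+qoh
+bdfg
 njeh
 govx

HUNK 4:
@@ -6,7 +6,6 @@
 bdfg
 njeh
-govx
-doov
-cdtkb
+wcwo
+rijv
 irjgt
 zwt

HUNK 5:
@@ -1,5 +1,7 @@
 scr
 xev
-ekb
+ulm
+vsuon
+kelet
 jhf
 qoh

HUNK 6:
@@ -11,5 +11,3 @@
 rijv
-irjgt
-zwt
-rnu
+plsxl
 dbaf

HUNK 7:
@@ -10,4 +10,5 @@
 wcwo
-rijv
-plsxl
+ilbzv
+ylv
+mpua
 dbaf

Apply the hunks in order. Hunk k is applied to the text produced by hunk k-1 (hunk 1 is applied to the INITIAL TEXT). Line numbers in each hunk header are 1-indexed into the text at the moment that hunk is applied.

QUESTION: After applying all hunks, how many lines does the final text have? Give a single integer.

Hunk 1: at line 4 remove [riovx,eqkw] add [govx,doov] -> 13 lines: scr xev ekb macr njeh govx doov zchq dubzg nis zwt rnu dbaf
Hunk 2: at line 7 remove [zchq,dubzg,nis] add [cdtkb,irjgt] -> 12 lines: scr xev ekb macr njeh govx doov cdtkb irjgt zwt rnu dbaf
Hunk 3: at line 2 remove [macr] add [jhf,qoh,bdfg] -> 14 lines: scr xev ekb jhf qoh bdfg njeh govx doov cdtkb irjgt zwt rnu dbaf
Hunk 4: at line 6 remove [govx,doov,cdtkb] add [wcwo,rijv] -> 13 lines: scr xev ekb jhf qoh bdfg njeh wcwo rijv irjgt zwt rnu dbaf
Hunk 5: at line 1 remove [ekb] add [ulm,vsuon,kelet] -> 15 lines: scr xev ulm vsuon kelet jhf qoh bdfg njeh wcwo rijv irjgt zwt rnu dbaf
Hunk 6: at line 11 remove [irjgt,zwt,rnu] add [plsxl] -> 13 lines: scr xev ulm vsuon kelet jhf qoh bdfg njeh wcwo rijv plsxl dbaf
Hunk 7: at line 10 remove [rijv,plsxl] add [ilbzv,ylv,mpua] -> 14 lines: scr xev ulm vsuon kelet jhf qoh bdfg njeh wcwo ilbzv ylv mpua dbaf
Final line count: 14

Answer: 14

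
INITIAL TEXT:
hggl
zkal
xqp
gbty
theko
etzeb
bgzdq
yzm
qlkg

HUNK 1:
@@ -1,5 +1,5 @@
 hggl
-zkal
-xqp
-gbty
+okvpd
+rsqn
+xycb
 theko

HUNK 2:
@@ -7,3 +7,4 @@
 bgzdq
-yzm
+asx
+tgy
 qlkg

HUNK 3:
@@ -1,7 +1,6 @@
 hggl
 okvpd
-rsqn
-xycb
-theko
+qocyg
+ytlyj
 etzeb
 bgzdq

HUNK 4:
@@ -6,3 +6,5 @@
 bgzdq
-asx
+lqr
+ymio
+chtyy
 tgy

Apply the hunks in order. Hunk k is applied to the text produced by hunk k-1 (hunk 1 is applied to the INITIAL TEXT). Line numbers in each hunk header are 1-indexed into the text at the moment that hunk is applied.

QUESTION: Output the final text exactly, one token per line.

Answer: hggl
okvpd
qocyg
ytlyj
etzeb
bgzdq
lqr
ymio
chtyy
tgy
qlkg

Derivation:
Hunk 1: at line 1 remove [zkal,xqp,gbty] add [okvpd,rsqn,xycb] -> 9 lines: hggl okvpd rsqn xycb theko etzeb bgzdq yzm qlkg
Hunk 2: at line 7 remove [yzm] add [asx,tgy] -> 10 lines: hggl okvpd rsqn xycb theko etzeb bgzdq asx tgy qlkg
Hunk 3: at line 1 remove [rsqn,xycb,theko] add [qocyg,ytlyj] -> 9 lines: hggl okvpd qocyg ytlyj etzeb bgzdq asx tgy qlkg
Hunk 4: at line 6 remove [asx] add [lqr,ymio,chtyy] -> 11 lines: hggl okvpd qocyg ytlyj etzeb bgzdq lqr ymio chtyy tgy qlkg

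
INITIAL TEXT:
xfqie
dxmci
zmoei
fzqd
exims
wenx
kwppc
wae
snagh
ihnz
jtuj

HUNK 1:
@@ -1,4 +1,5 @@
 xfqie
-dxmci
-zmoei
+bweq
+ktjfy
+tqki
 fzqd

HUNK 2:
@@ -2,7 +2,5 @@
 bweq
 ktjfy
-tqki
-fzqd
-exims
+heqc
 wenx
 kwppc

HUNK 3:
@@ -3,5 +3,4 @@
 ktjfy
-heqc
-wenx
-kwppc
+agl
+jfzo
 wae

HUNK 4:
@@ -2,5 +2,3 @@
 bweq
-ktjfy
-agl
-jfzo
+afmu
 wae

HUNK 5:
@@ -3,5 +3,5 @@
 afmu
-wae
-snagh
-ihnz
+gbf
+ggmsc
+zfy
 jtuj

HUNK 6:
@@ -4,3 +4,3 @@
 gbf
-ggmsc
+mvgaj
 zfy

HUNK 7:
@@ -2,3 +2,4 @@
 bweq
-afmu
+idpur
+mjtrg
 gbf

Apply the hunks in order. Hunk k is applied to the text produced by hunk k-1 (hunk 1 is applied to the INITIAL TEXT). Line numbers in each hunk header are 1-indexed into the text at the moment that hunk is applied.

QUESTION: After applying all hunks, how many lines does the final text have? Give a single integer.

Answer: 8

Derivation:
Hunk 1: at line 1 remove [dxmci,zmoei] add [bweq,ktjfy,tqki] -> 12 lines: xfqie bweq ktjfy tqki fzqd exims wenx kwppc wae snagh ihnz jtuj
Hunk 2: at line 2 remove [tqki,fzqd,exims] add [heqc] -> 10 lines: xfqie bweq ktjfy heqc wenx kwppc wae snagh ihnz jtuj
Hunk 3: at line 3 remove [heqc,wenx,kwppc] add [agl,jfzo] -> 9 lines: xfqie bweq ktjfy agl jfzo wae snagh ihnz jtuj
Hunk 4: at line 2 remove [ktjfy,agl,jfzo] add [afmu] -> 7 lines: xfqie bweq afmu wae snagh ihnz jtuj
Hunk 5: at line 3 remove [wae,snagh,ihnz] add [gbf,ggmsc,zfy] -> 7 lines: xfqie bweq afmu gbf ggmsc zfy jtuj
Hunk 6: at line 4 remove [ggmsc] add [mvgaj] -> 7 lines: xfqie bweq afmu gbf mvgaj zfy jtuj
Hunk 7: at line 2 remove [afmu] add [idpur,mjtrg] -> 8 lines: xfqie bweq idpur mjtrg gbf mvgaj zfy jtuj
Final line count: 8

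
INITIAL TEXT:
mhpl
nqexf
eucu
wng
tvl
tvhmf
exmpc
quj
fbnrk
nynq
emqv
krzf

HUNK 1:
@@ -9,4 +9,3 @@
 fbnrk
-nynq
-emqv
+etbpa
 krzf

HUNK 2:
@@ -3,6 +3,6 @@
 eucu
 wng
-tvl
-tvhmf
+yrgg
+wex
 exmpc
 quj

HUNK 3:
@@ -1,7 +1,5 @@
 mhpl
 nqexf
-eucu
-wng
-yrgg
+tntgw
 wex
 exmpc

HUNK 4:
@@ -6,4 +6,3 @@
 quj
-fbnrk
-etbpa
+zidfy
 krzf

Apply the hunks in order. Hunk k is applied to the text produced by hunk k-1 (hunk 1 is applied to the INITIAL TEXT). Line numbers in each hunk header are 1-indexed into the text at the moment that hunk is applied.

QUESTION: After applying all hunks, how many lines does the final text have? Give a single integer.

Hunk 1: at line 9 remove [nynq,emqv] add [etbpa] -> 11 lines: mhpl nqexf eucu wng tvl tvhmf exmpc quj fbnrk etbpa krzf
Hunk 2: at line 3 remove [tvl,tvhmf] add [yrgg,wex] -> 11 lines: mhpl nqexf eucu wng yrgg wex exmpc quj fbnrk etbpa krzf
Hunk 3: at line 1 remove [eucu,wng,yrgg] add [tntgw] -> 9 lines: mhpl nqexf tntgw wex exmpc quj fbnrk etbpa krzf
Hunk 4: at line 6 remove [fbnrk,etbpa] add [zidfy] -> 8 lines: mhpl nqexf tntgw wex exmpc quj zidfy krzf
Final line count: 8

Answer: 8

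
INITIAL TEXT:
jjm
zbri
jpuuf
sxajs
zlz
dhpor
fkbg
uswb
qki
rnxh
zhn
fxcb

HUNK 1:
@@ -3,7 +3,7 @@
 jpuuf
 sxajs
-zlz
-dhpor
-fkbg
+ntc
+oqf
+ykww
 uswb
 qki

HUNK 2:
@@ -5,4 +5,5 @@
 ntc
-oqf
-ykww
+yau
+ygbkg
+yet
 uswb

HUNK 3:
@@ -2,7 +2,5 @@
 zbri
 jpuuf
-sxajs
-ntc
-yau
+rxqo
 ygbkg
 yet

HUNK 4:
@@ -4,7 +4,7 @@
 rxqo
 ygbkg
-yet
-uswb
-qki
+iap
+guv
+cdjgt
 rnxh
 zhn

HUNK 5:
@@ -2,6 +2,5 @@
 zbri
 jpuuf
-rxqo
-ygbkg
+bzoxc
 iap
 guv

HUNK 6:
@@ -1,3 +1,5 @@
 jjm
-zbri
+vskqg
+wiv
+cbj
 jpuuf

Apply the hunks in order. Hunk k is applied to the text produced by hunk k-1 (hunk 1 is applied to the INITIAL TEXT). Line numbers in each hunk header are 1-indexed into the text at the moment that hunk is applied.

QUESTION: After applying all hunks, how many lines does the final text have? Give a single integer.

Hunk 1: at line 3 remove [zlz,dhpor,fkbg] add [ntc,oqf,ykww] -> 12 lines: jjm zbri jpuuf sxajs ntc oqf ykww uswb qki rnxh zhn fxcb
Hunk 2: at line 5 remove [oqf,ykww] add [yau,ygbkg,yet] -> 13 lines: jjm zbri jpuuf sxajs ntc yau ygbkg yet uswb qki rnxh zhn fxcb
Hunk 3: at line 2 remove [sxajs,ntc,yau] add [rxqo] -> 11 lines: jjm zbri jpuuf rxqo ygbkg yet uswb qki rnxh zhn fxcb
Hunk 4: at line 4 remove [yet,uswb,qki] add [iap,guv,cdjgt] -> 11 lines: jjm zbri jpuuf rxqo ygbkg iap guv cdjgt rnxh zhn fxcb
Hunk 5: at line 2 remove [rxqo,ygbkg] add [bzoxc] -> 10 lines: jjm zbri jpuuf bzoxc iap guv cdjgt rnxh zhn fxcb
Hunk 6: at line 1 remove [zbri] add [vskqg,wiv,cbj] -> 12 lines: jjm vskqg wiv cbj jpuuf bzoxc iap guv cdjgt rnxh zhn fxcb
Final line count: 12

Answer: 12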